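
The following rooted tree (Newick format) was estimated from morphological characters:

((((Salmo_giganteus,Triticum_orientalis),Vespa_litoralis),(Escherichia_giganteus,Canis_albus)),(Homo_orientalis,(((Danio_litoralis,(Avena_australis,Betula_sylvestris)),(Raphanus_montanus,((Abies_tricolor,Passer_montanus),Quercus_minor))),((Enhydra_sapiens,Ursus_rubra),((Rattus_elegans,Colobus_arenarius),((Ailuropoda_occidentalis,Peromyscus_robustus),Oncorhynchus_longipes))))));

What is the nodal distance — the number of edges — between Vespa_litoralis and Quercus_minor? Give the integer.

The MRCA of Vespa_litoralis and Quercus_minor is the root of the tree.
From Vespa_litoralis up to that node: 3 branches. From Quercus_minor up to the same node: 6 branches. Total: 3 + 6 = 9.

9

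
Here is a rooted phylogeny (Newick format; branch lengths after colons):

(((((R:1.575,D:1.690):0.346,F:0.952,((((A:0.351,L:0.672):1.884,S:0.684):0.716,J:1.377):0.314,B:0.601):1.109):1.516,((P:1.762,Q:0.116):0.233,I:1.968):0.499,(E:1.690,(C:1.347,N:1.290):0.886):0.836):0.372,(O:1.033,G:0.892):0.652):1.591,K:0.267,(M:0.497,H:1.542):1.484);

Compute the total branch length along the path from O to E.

The path runs O → … → MRCA → … → E; the MRCA is the node subtending ((((R,D),F,((((A,L),S),J),B)),((P,Q),I),(E,(C,N))),(O,G)).
Branch lengths along that path: 1.033 + 0.652 + 0.372 + 0.836 + 1.690 = 4.583.

4.583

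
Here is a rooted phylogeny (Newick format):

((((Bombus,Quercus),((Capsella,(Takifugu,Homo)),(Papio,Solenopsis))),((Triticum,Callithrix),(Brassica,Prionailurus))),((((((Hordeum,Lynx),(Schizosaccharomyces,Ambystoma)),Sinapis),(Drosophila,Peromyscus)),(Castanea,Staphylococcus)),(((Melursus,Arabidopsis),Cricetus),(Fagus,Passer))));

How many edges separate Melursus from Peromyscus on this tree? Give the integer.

The MRCA of Melursus and Peromyscus is the node subtending ((((((Hordeum,Lynx),(Schizosaccharomyces,Ambystoma)),Sinapis),(Drosophila,Peromyscus)),(Castanea,Staphylococcus)),(((Melursus,Arabidopsis),Cricetus),(Fagus,Passer))).
From Melursus up to that node: 4 branches. From Peromyscus up to the same node: 4 branches. Total: 4 + 4 = 8.

8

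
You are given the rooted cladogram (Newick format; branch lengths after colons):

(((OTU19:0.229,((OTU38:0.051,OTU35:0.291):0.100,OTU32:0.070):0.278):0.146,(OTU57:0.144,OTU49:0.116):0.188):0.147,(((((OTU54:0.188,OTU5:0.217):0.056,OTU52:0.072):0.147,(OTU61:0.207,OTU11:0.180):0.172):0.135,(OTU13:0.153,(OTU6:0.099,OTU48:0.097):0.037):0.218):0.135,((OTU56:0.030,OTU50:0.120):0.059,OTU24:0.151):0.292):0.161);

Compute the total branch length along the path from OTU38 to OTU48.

1.370

The path runs OTU38 → … → MRCA → … → OTU48; the MRCA is the root of the tree.
Branch lengths along that path: 0.051 + 0.100 + 0.278 + 0.146 + 0.147 + 0.161 + 0.135 + 0.218 + 0.037 + 0.097 = 1.370.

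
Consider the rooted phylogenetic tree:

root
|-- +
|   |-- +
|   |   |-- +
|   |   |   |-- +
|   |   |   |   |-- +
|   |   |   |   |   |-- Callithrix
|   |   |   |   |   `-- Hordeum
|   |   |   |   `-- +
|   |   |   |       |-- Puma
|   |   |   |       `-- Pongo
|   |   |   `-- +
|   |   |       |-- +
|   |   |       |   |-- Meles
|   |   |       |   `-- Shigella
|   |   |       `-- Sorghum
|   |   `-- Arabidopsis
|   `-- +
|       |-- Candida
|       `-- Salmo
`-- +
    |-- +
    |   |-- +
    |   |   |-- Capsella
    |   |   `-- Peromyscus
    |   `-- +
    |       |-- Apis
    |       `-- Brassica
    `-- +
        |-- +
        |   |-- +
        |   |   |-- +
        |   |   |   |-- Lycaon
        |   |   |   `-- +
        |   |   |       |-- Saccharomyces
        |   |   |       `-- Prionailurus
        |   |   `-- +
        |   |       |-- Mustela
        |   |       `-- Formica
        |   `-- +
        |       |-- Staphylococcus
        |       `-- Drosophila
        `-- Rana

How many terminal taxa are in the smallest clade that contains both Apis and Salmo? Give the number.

The MRCA of Apis and Salmo is the root, so the clade is the entire tree.
That clade contains 22 terminal taxa: Apis, Arabidopsis, Brassica, Callithrix, Candida, Capsella, Drosophila, Formica, Hordeum, Lycaon, Meles, Mustela, Peromyscus, Pongo, Prionailurus, Puma, Rana, Saccharomyces, Salmo, Shigella, Sorghum, Staphylococcus.

22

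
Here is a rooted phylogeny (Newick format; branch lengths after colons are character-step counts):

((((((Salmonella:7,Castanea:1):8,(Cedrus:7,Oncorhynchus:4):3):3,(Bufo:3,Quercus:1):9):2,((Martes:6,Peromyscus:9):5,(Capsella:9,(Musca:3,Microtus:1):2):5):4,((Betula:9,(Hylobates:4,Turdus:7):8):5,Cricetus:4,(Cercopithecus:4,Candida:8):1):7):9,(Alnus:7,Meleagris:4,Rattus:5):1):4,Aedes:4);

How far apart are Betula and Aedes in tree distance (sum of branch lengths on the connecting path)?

The path runs Betula → … → MRCA → … → Aedes; the MRCA is the root of the tree.
Branch lengths along that path: 9 + 5 + 7 + 9 + 4 + 4 = 38.

38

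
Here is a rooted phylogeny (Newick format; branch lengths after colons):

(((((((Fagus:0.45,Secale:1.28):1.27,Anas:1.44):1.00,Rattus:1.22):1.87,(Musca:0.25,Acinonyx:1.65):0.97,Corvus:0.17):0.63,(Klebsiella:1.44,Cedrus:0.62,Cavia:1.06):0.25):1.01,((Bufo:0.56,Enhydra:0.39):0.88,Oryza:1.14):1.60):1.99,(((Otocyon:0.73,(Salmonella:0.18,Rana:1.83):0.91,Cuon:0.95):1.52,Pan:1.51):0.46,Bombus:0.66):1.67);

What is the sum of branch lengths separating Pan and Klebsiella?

8.33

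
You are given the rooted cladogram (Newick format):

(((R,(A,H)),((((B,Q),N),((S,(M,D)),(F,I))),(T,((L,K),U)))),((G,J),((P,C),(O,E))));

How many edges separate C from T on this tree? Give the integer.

8

The MRCA of C and T is the root of the tree.
From C up to that node: 4 branches. From T up to the same node: 4 branches. Total: 4 + 4 = 8.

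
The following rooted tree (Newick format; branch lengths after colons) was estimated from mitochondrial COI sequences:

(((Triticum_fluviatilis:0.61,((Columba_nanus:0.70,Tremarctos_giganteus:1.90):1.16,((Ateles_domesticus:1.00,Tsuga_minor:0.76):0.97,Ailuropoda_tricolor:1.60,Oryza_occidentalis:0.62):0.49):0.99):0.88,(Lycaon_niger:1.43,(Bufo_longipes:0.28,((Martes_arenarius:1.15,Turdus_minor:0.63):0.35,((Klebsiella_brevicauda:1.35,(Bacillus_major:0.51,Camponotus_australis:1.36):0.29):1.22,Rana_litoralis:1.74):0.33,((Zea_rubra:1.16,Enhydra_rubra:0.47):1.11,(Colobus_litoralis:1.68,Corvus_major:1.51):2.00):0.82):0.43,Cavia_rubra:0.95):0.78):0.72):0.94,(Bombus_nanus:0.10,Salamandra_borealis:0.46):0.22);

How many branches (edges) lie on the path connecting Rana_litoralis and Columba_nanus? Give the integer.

The MRCA of Rana_litoralis and Columba_nanus is the node subtending ((Triticum_fluviatilis,((Columba_nanus,Tremarctos_giganteus),((Ateles_domesticus,Tsuga_minor),Ailuropoda_tricolor,Oryza_occidentalis))),(Lycaon_niger,(Bufo_longipes,((Martes_arenarius,Turdus_minor),((Klebsiella_brevicauda,(Bacillus_major,Camponotus_australis)),Rana_litoralis),((Zea_rubra,Enhydra_rubra),(Colobus_litoralis,Corvus_major))),Cavia_rubra))).
From Rana_litoralis up to that node: 5 branches. From Columba_nanus up to the same node: 4 branches. Total: 5 + 4 = 9.

9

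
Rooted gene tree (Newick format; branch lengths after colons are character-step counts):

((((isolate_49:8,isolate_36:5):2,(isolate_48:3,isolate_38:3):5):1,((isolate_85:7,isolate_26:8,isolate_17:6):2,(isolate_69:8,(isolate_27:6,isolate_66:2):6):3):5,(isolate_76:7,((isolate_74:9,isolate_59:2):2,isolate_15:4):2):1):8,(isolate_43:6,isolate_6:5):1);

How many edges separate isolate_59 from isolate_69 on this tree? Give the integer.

7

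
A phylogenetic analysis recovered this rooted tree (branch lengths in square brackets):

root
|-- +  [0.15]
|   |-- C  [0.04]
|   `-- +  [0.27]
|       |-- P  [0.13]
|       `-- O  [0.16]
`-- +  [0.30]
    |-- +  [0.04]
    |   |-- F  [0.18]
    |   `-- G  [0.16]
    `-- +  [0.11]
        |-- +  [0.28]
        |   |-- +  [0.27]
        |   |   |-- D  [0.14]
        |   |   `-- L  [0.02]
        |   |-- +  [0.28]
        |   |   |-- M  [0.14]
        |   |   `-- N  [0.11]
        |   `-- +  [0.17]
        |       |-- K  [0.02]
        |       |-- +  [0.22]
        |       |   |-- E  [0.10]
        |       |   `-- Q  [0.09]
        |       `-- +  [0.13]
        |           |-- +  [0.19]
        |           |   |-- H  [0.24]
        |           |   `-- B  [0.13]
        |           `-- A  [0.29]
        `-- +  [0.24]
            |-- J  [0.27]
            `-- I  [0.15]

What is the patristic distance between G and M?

1.01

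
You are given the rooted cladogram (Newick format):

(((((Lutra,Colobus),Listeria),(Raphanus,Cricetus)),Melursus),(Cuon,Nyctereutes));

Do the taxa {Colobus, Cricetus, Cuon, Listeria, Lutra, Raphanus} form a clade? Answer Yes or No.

No

The MRCA of the listed taxa is the root, so the smallest clade containing them is the whole tree.
That clade also contains Melursus, Nyctereutes, which are not in the proposed group, so the group is not monophyletic.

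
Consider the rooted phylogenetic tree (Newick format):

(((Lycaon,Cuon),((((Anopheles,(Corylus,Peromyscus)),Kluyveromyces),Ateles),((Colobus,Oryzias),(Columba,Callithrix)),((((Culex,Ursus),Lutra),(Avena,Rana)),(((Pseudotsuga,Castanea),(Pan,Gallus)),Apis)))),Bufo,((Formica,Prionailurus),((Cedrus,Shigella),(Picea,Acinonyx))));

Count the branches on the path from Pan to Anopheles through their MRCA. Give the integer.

9

The MRCA of Pan and Anopheles is the node subtending ((((Anopheles,(Corylus,Peromyscus)),Kluyveromyces),Ateles),((Colobus,Oryzias),(Columba,Callithrix)),((((Culex,Ursus),Lutra),(Avena,Rana)),(((Pseudotsuga,Castanea),(Pan,Gallus)),Apis))).
From Pan up to that node: 5 branches. From Anopheles up to the same node: 4 branches. Total: 5 + 4 = 9.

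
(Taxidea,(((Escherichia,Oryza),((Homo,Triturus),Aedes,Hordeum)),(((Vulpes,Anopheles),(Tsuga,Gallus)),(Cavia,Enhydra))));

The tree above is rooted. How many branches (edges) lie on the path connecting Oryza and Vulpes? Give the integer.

7

The MRCA of Oryza and Vulpes is the node subtending (((Escherichia,Oryza),((Homo,Triturus),Aedes,Hordeum)),(((Vulpes,Anopheles),(Tsuga,Gallus)),(Cavia,Enhydra))).
From Oryza up to that node: 3 branches. From Vulpes up to the same node: 4 branches. Total: 3 + 4 = 7.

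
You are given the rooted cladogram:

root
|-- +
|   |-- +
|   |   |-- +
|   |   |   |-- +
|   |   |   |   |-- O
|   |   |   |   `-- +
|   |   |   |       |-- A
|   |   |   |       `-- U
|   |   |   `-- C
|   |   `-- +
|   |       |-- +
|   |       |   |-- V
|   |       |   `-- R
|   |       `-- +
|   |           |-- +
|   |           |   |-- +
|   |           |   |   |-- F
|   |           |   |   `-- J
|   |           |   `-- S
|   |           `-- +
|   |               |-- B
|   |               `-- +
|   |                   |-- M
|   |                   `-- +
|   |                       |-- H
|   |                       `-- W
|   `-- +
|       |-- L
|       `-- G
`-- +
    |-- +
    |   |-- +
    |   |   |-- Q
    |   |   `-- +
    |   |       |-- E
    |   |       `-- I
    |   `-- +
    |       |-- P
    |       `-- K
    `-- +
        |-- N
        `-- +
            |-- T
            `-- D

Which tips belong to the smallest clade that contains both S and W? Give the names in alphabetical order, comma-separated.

Tracing S: it sits inside ((F,J),S).
Tracing W: it sits inside (H,W).
The smallest clade enclosing both is (((F,J),S),(B,(M,(H,W)))); the answer is its 7 terminal taxa in alphabetical order.

B, F, H, J, M, S, W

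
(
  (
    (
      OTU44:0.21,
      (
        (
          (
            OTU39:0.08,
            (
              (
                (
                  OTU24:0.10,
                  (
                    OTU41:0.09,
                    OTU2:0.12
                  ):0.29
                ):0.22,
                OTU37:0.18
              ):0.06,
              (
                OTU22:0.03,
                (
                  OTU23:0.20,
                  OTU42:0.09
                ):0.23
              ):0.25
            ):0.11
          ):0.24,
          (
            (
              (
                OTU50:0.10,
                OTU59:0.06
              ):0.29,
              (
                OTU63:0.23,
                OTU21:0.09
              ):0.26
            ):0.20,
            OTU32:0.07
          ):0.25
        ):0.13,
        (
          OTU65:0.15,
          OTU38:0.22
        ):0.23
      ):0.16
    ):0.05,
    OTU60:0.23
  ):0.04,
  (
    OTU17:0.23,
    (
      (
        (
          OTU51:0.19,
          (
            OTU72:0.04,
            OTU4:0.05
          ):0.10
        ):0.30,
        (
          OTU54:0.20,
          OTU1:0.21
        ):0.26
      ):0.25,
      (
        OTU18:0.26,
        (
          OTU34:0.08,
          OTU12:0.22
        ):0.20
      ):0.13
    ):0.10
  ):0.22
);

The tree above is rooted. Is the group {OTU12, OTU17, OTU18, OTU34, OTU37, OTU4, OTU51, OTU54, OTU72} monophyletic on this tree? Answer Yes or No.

No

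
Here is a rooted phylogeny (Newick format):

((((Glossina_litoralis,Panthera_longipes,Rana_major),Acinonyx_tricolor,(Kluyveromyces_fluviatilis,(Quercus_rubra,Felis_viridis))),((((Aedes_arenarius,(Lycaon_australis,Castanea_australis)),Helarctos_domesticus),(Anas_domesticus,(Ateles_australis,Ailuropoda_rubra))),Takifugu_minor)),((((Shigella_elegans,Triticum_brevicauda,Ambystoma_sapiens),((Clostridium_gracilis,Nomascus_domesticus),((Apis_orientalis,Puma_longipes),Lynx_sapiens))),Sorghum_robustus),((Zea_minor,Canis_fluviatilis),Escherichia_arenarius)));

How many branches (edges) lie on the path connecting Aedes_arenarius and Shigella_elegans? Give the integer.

The MRCA of Aedes_arenarius and Shigella_elegans is the root of the tree.
From Aedes_arenarius up to that node: 6 branches. From Shigella_elegans up to the same node: 5 branches. Total: 6 + 5 = 11.

11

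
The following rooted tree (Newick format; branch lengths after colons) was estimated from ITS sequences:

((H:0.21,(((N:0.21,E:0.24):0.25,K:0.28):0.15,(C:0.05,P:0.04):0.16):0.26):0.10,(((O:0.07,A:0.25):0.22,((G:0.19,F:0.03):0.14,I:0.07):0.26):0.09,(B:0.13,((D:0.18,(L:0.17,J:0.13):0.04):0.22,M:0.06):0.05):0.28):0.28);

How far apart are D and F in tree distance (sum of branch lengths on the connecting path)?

1.25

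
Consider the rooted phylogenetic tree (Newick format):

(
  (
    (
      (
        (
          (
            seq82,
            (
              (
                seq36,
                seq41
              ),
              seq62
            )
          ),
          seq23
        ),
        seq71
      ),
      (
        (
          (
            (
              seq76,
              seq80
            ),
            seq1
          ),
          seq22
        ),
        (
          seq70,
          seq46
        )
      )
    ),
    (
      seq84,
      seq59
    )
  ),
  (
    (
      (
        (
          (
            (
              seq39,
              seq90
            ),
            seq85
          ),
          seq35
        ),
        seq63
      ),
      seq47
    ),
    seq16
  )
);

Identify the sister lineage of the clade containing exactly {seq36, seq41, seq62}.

seq82

The clade containing exactly {seq36, seq41, seq62} attaches to the tree at the node subtending (seq82,((seq36,seq41),seq62)).
The other lineage descending from that same node — the sister group — is the single tip seq82.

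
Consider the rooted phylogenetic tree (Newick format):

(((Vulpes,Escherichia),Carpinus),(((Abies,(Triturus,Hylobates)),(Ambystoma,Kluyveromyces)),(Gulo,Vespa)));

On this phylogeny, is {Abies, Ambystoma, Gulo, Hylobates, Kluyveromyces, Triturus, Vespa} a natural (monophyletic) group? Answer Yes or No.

The most recent common ancestor of these taxa subtends (((Abies,(Triturus,Hylobates)),(Ambystoma,Kluyveromyces)),(Gulo,Vespa)).
That clade has exactly 7 tips — every listed taxon and nothing else — so the group is monophyletic.

Yes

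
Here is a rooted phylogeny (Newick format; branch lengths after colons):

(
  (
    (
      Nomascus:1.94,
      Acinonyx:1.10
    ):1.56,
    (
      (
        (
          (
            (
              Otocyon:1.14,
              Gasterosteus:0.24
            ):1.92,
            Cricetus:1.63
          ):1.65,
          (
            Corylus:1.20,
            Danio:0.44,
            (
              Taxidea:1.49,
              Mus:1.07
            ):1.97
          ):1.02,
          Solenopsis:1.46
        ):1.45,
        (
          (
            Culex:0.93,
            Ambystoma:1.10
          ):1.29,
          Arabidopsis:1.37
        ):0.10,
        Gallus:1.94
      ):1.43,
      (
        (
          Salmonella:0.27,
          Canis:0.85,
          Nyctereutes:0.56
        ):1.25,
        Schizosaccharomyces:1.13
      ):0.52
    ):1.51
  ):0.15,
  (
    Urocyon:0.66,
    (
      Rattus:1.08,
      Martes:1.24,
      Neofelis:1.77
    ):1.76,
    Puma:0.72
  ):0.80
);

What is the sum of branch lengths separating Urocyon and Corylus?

The path runs Urocyon → … → MRCA → … → Corylus; the MRCA is the root of the tree.
Branch lengths along that path: 0.66 + 0.80 + 0.15 + 1.51 + 1.43 + 1.45 + 1.02 + 1.20 = 8.22.

8.22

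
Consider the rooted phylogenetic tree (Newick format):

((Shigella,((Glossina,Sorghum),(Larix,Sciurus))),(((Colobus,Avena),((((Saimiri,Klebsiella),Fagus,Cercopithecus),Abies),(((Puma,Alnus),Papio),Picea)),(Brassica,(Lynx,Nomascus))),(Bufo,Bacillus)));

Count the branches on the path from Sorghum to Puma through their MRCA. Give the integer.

11

The MRCA of Sorghum and Puma is the root of the tree.
From Sorghum up to that node: 4 branches. From Puma up to the same node: 7 branches. Total: 4 + 7 = 11.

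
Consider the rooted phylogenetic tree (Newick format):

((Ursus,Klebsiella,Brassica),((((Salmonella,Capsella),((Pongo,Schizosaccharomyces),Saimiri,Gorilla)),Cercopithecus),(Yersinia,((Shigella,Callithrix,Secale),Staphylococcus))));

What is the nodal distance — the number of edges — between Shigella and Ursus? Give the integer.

7

The MRCA of Shigella and Ursus is the root of the tree.
From Shigella up to that node: 5 branches. From Ursus up to the same node: 2 branches. Total: 5 + 2 = 7.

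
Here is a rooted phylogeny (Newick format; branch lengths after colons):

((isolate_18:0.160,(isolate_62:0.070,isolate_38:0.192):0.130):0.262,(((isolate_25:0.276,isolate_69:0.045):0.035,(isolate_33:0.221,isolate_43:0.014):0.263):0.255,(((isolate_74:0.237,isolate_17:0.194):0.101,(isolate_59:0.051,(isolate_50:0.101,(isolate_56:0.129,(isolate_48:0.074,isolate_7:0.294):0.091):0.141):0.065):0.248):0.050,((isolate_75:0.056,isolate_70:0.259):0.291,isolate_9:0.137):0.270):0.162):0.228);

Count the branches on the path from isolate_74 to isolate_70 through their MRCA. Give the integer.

The MRCA of isolate_74 and isolate_70 is the node subtending (((isolate_74,isolate_17),(isolate_59,(isolate_50,(isolate_56,(isolate_48,isolate_7))))),((isolate_75,isolate_70),isolate_9)).
From isolate_74 up to that node: 3 branches. From isolate_70 up to the same node: 3 branches. Total: 3 + 3 = 6.

6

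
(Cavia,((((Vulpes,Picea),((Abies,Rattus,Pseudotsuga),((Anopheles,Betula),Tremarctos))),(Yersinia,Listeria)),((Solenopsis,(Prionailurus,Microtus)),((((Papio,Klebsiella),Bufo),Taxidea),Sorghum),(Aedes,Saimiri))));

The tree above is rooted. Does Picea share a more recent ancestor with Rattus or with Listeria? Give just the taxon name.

Rattus

The MRCA of Picea and Rattus subtends ((Vulpes,Picea),((Abies,Rattus,Pseudotsuga),((Anopheles,Betula),Tremarctos))) (8 taxa).
The MRCA of Picea and Listeria subtends (((Vulpes,Picea),((Abies,Rattus,Pseudotsuga),((Anopheles,Betula),Tremarctos))),(Yersinia,Listeria)) (10 taxa).
The first is nested inside the second, so Picea shares a more recent common ancestor with Rattus.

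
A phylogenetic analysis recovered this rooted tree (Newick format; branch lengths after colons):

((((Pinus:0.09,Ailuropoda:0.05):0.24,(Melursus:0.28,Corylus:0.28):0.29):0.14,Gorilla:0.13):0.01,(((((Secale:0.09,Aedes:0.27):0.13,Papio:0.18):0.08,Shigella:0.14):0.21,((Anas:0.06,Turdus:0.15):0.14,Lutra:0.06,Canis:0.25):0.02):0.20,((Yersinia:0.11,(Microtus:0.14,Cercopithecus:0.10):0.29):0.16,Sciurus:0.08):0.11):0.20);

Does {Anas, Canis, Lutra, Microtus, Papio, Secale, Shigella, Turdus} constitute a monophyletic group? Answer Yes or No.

No

The MRCA of the listed taxa subtends (((((Secale,Aedes),Papio),Shigella),((Anas,Turdus),Lutra,Canis)),((Yersinia,(Microtus,Cercopithecus)),Sciurus)).
That clade also contains Aedes, Cercopithecus, Sciurus, Yersinia, which are not in the proposed group, so the group is not monophyletic.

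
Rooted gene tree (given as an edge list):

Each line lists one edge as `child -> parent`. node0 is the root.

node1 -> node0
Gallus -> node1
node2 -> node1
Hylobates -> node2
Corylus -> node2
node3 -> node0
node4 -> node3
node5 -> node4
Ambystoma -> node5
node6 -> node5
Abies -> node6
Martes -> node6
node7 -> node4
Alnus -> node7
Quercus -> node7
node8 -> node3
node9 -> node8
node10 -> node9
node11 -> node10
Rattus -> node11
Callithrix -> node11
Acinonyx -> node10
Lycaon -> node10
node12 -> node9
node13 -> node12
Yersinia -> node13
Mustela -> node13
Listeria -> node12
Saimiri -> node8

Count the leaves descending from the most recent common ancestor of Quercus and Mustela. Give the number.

13

The MRCA of Quercus and Mustela is the node subtending (((Ambystoma,(Abies,Martes)),(Alnus,Quercus)),((((Rattus,Callithrix),Acinonyx,Lycaon),((Yersinia,Mustela),Listeria)),Saimiri)).
That clade contains 13 terminal taxa: Abies, Acinonyx, Alnus, Ambystoma, Callithrix, Listeria, Lycaon, Martes, Mustela, Quercus, Rattus, Saimiri, Yersinia.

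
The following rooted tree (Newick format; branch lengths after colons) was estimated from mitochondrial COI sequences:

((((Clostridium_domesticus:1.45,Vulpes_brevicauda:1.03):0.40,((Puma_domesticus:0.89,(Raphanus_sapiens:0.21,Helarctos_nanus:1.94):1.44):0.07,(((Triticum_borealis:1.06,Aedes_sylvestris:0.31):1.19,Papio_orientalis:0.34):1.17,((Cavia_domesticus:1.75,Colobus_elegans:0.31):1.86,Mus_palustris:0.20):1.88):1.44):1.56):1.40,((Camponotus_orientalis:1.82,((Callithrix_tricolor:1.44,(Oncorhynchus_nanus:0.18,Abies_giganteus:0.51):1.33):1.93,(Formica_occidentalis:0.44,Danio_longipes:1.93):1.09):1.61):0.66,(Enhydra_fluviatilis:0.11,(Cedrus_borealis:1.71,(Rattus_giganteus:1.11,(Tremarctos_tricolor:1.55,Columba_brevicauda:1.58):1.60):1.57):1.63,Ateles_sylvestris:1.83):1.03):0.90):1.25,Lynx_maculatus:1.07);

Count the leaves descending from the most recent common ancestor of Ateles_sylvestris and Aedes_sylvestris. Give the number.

The MRCA of Ateles_sylvestris and Aedes_sylvestris is the node subtending (((Clostridium_domesticus,Vulpes_brevicauda),((Puma_domesticus,(Raphanus_sapiens,Helarctos_nanus)),(((Triticum_borealis,Aedes_sylvestris),Papio_orientalis),((Cavia_domesticus,Colobus_elegans),Mus_palustris)))),((Camponotus_orientalis,((Callithrix_tricolor,(Oncorhynchus_nanus,Abies_giganteus)),(Formica_occidentalis,Danio_longipes))),(Enhydra_fluviatilis,(Cedrus_borealis,(Rattus_giganteus,(Tremarctos_tricolor,Columba_brevicauda))),Ateles_sylvestris))).
That clade contains 23 terminal taxa: Abies_giganteus, Aedes_sylvestris, Ateles_sylvestris, Callithrix_tricolor, Camponotus_orientalis, Cavia_domesticus, Cedrus_borealis, Clostridium_domesticus, Colobus_elegans, Columba_brevicauda, Danio_longipes, Enhydra_fluviatilis, Formica_occidentalis, Helarctos_nanus, Mus_palustris, Oncorhynchus_nanus, Papio_orientalis, Puma_domesticus, Raphanus_sapiens, Rattus_giganteus, Tremarctos_tricolor, Triticum_borealis, Vulpes_brevicauda.

23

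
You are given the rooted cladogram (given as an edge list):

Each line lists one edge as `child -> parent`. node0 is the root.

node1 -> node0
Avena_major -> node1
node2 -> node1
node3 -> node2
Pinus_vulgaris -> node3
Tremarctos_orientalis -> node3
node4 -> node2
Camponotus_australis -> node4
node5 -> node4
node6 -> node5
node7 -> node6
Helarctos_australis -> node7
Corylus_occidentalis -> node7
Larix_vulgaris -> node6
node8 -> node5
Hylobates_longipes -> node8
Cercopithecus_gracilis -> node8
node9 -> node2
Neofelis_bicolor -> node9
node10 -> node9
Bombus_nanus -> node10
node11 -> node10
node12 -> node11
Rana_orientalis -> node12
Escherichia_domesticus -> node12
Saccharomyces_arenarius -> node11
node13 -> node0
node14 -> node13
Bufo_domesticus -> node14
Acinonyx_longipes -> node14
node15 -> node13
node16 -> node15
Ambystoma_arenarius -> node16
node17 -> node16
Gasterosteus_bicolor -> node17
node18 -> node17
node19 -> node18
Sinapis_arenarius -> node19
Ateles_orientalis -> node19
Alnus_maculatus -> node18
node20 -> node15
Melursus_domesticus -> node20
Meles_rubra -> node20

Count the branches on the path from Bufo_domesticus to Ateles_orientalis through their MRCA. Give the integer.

The MRCA of Bufo_domesticus and Ateles_orientalis is the node subtending ((Bufo_domesticus,Acinonyx_longipes),((Ambystoma_arenarius,(Gasterosteus_bicolor,((Sinapis_arenarius,Ateles_orientalis),Alnus_maculatus))),(Melursus_domesticus,Meles_rubra))).
From Bufo_domesticus up to that node: 2 branches. From Ateles_orientalis up to the same node: 6 branches. Total: 2 + 6 = 8.

8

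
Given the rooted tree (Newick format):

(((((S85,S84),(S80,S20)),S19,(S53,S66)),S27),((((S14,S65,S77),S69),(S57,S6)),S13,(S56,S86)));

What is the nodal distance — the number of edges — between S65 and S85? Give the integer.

The MRCA of S65 and S85 is the root of the tree.
From S65 up to that node: 5 branches. From S85 up to the same node: 5 branches. Total: 5 + 5 = 10.

10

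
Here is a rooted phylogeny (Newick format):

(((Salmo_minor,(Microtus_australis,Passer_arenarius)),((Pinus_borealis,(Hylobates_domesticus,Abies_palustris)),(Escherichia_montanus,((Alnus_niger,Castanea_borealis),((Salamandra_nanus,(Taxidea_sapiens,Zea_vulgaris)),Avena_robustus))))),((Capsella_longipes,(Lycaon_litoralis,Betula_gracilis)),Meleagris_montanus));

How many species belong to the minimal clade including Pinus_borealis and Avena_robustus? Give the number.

10

The MRCA of Pinus_borealis and Avena_robustus is the node subtending ((Pinus_borealis,(Hylobates_domesticus,Abies_palustris)),(Escherichia_montanus,((Alnus_niger,Castanea_borealis),((Salamandra_nanus,(Taxidea_sapiens,Zea_vulgaris)),Avena_robustus)))).
That clade contains 10 terminal taxa: Abies_palustris, Alnus_niger, Avena_robustus, Castanea_borealis, Escherichia_montanus, Hylobates_domesticus, Pinus_borealis, Salamandra_nanus, Taxidea_sapiens, Zea_vulgaris.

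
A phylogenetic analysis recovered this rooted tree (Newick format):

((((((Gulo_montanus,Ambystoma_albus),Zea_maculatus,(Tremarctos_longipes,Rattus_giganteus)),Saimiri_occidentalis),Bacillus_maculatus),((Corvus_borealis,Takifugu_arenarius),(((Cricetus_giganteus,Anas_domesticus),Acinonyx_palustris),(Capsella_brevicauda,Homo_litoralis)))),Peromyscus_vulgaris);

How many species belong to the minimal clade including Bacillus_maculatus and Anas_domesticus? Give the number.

14

The MRCA of Bacillus_maculatus and Anas_domesticus is the node subtending (((((Gulo_montanus,Ambystoma_albus),Zea_maculatus,(Tremarctos_longipes,Rattus_giganteus)),Saimiri_occidentalis),Bacillus_maculatus),((Corvus_borealis,Takifugu_arenarius),(((Cricetus_giganteus,Anas_domesticus),Acinonyx_palustris),(Capsella_brevicauda,Homo_litoralis)))).
That clade contains 14 terminal taxa: Acinonyx_palustris, Ambystoma_albus, Anas_domesticus, Bacillus_maculatus, Capsella_brevicauda, Corvus_borealis, Cricetus_giganteus, Gulo_montanus, Homo_litoralis, Rattus_giganteus, Saimiri_occidentalis, Takifugu_arenarius, Tremarctos_longipes, Zea_maculatus.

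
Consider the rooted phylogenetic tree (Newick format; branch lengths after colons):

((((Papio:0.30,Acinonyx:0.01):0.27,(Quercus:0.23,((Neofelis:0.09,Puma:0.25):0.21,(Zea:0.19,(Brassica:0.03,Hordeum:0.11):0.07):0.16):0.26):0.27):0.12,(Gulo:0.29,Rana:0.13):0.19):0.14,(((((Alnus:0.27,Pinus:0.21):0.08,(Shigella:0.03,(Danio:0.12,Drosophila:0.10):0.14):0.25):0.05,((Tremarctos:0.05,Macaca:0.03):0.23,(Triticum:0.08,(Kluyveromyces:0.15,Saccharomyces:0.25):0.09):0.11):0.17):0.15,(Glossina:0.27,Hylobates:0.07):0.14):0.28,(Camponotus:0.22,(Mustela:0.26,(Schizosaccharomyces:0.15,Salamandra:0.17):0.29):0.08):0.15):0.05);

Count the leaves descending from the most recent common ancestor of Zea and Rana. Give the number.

10

The MRCA of Zea and Rana is the node subtending (((Papio,Acinonyx),(Quercus,((Neofelis,Puma),(Zea,(Brassica,Hordeum))))),(Gulo,Rana)).
That clade contains 10 terminal taxa: Acinonyx, Brassica, Gulo, Hordeum, Neofelis, Papio, Puma, Quercus, Rana, Zea.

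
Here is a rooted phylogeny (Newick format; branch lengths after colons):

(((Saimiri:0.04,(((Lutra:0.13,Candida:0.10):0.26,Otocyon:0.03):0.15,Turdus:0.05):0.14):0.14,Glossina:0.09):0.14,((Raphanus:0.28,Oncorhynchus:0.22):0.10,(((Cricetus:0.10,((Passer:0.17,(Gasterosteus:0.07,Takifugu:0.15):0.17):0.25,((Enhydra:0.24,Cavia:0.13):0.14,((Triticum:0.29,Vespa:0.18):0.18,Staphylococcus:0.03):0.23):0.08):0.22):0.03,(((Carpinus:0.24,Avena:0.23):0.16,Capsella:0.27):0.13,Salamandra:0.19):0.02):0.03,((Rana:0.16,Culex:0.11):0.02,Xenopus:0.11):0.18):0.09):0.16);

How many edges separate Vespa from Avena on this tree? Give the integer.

The MRCA of Vespa and Avena is the node subtending ((Cricetus,((Passer,(Gasterosteus,Takifugu)),((Enhydra,Cavia),((Triticum,Vespa),Staphylococcus)))),(((Carpinus,Avena),Capsella),Salamandra)).
From Vespa up to that node: 6 branches. From Avena up to the same node: 4 branches. Total: 6 + 4 = 10.

10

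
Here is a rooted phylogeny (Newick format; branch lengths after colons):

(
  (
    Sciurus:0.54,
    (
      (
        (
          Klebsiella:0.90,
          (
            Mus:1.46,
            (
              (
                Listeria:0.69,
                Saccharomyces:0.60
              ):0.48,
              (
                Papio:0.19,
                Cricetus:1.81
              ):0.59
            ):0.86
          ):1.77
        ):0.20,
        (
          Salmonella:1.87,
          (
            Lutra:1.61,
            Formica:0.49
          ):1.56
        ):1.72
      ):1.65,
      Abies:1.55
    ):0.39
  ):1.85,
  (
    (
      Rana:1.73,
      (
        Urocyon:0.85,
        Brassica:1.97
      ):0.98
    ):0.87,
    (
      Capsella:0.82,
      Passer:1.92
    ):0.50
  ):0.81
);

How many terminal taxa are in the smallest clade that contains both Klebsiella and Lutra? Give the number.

9

The MRCA of Klebsiella and Lutra is the node subtending ((Klebsiella,(Mus,((Listeria,Saccharomyces),(Papio,Cricetus)))),(Salmonella,(Lutra,Formica))).
That clade contains 9 terminal taxa: Cricetus, Formica, Klebsiella, Listeria, Lutra, Mus, Papio, Saccharomyces, Salmonella.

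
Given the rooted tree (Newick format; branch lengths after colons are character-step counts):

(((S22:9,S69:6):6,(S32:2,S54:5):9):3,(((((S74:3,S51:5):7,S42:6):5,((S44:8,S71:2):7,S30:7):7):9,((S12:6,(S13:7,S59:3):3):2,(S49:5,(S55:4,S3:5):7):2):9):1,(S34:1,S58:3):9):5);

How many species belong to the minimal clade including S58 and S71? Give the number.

The MRCA of S58 and S71 is the node subtending (((((S74,S51),S42),((S44,S71),S30)),((S12,(S13,S59)),(S49,(S55,S3)))),(S34,S58)).
That clade contains 14 terminal taxa: S12, S13, S3, S30, S34, S42, S44, S49, S51, S55, S58, S59, S71, S74.

14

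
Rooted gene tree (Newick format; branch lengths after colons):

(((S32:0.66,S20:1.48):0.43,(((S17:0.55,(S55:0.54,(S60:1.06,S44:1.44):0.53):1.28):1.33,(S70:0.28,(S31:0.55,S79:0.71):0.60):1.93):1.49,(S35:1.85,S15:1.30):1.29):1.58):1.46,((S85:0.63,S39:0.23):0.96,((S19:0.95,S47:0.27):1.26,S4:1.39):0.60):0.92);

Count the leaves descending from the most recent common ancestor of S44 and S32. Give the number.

The MRCA of S44 and S32 is the node subtending ((S32,S20),(((S17,(S55,(S60,S44))),(S70,(S31,S79))),(S35,S15))).
That clade contains 11 terminal taxa: S15, S17, S20, S31, S32, S35, S44, S55, S60, S70, S79.

11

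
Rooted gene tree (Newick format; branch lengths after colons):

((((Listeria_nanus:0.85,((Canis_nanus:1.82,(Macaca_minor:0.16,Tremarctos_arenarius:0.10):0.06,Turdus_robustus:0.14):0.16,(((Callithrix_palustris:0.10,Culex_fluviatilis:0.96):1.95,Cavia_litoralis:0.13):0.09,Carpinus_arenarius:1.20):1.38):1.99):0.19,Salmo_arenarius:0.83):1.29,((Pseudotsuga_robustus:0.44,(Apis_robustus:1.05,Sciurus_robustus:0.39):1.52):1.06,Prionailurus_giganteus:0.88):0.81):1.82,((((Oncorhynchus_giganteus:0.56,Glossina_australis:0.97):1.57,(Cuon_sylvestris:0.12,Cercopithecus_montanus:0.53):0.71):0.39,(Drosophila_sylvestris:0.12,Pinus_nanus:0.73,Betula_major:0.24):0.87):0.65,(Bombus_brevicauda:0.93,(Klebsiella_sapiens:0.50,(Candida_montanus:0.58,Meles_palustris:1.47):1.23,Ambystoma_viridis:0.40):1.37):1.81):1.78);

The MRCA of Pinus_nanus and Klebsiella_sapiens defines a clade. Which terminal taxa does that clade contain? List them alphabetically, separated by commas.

Ambystoma_viridis, Betula_major, Bombus_brevicauda, Candida_montanus, Cercopithecus_montanus, Cuon_sylvestris, Drosophila_sylvestris, Glossina_australis, Klebsiella_sapiens, Meles_palustris, Oncorhynchus_giganteus, Pinus_nanus

Tracing Pinus_nanus: it sits inside (Drosophila_sylvestris,Pinus_nanus,Betula_major).
Tracing Klebsiella_sapiens: it sits inside (Klebsiella_sapiens,(Candida_montanus,Meles_palustris),Ambystoma_viridis).
The smallest clade enclosing both is ((((Oncorhynchus_giganteus,Glossina_australis),(Cuon_sylvestris,Cercopithecus_montanus)),(Drosophila_sylvestris,Pinus_nanus,Betula_major)),(Bombus_brevicauda,(Klebsiella_sapiens,(Candida_montanus,Meles_palustris),Ambystoma_viridis))); the answer is its 12 terminal taxa in alphabetical order.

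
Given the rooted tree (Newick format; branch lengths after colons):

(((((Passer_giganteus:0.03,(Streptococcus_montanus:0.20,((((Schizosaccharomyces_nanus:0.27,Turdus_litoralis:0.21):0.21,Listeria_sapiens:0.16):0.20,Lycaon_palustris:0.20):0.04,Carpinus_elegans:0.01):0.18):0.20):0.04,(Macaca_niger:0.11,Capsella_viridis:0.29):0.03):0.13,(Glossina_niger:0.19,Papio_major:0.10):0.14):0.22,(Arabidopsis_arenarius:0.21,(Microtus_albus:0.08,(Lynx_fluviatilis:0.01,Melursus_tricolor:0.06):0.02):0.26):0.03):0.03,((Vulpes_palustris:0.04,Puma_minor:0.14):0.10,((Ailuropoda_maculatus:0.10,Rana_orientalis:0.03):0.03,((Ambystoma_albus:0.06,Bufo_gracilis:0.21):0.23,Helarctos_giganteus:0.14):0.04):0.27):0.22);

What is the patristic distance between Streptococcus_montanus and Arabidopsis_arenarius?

1.03

The path runs Streptococcus_montanus → … → MRCA → … → Arabidopsis_arenarius; the MRCA is the node subtending ((((Passer_giganteus,(Streptococcus_montanus,((((Schizosaccharomyces_nanus,Turdus_litoralis),Listeria_sapiens),Lycaon_palustris),Carpinus_elegans))),(Macaca_niger,Capsella_viridis)),(Glossina_niger,Papio_major)),(Arabidopsis_arenarius,(Microtus_albus,(Lynx_fluviatilis,Melursus_tricolor)))).
Branch lengths along that path: 0.20 + 0.20 + 0.04 + 0.13 + 0.22 + 0.03 + 0.21 = 1.03.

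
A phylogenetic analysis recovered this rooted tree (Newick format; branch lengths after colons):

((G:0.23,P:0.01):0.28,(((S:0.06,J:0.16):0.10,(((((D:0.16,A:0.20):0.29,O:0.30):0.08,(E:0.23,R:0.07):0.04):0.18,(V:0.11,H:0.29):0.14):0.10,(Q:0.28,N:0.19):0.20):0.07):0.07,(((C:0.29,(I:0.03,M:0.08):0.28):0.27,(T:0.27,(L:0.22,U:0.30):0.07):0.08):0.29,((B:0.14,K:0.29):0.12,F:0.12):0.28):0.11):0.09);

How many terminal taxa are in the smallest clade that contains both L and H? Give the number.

20

The MRCA of L and H is the node subtending (((S,J),(((((D,A),O),(E,R)),(V,H)),(Q,N))),(((C,(I,M)),(T,(L,U))),((B,K),F))).
That clade contains 20 terminal taxa: A, B, C, D, E, F, H, I, J, K, L, M, N, O, Q, R, S, T, U, V.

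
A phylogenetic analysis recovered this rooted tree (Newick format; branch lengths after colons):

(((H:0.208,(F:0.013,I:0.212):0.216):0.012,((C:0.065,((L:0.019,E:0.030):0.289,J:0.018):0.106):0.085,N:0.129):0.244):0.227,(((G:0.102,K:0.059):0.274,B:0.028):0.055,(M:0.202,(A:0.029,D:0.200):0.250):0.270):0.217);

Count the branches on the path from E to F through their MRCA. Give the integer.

The MRCA of E and F is the node subtending ((H,(F,I)),((C,((L,E),J)),N)).
From E up to that node: 5 branches. From F up to the same node: 3 branches. Total: 5 + 3 = 8.

8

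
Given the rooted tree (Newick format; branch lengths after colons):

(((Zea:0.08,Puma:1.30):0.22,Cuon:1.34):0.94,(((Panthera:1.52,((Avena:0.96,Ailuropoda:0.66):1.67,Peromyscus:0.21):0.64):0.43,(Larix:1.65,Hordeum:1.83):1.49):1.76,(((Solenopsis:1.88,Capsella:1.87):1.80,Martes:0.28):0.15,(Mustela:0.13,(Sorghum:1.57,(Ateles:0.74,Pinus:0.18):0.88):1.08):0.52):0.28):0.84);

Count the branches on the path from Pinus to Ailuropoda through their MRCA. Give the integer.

10

The MRCA of Pinus and Ailuropoda is the node subtending (((Panthera,((Avena,Ailuropoda),Peromyscus)),(Larix,Hordeum)),(((Solenopsis,Capsella),Martes),(Mustela,(Sorghum,(Ateles,Pinus))))).
From Pinus up to that node: 5 branches. From Ailuropoda up to the same node: 5 branches. Total: 5 + 5 = 10.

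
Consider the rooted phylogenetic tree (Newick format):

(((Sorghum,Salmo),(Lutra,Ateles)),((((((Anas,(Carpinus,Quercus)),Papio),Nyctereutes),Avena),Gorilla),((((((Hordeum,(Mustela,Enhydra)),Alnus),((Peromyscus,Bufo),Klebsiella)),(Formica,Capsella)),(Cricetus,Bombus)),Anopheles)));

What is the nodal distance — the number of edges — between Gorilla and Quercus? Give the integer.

7

The MRCA of Gorilla and Quercus is the node subtending (((((Anas,(Carpinus,Quercus)),Papio),Nyctereutes),Avena),Gorilla).
From Gorilla up to that node: 1 branch. From Quercus up to the same node: 6 branches. Total: 1 + 6 = 7.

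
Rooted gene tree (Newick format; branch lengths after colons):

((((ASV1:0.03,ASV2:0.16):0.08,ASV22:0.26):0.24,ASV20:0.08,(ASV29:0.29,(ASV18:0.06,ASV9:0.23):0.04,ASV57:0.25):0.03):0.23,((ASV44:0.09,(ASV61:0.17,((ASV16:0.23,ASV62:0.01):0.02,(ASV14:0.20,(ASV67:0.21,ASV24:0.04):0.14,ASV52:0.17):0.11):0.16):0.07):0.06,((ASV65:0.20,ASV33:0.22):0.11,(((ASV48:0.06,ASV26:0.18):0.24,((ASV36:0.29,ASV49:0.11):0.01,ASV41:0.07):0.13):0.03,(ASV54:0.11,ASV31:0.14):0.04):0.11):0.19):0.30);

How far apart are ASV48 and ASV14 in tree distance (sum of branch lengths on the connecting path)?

The path runs ASV48 → … → MRCA → … → ASV14; the MRCA is the node subtending ((ASV44,(ASV61,((ASV16,ASV62),(ASV14,(ASV67,ASV24),ASV52)))),((ASV65,ASV33),(((ASV48,ASV26),((ASV36,ASV49),ASV41)),(ASV54,ASV31)))).
Branch lengths along that path: 0.06 + 0.24 + 0.03 + 0.11 + 0.19 + 0.06 + 0.07 + 0.16 + 0.11 + 0.20 = 1.23.

1.23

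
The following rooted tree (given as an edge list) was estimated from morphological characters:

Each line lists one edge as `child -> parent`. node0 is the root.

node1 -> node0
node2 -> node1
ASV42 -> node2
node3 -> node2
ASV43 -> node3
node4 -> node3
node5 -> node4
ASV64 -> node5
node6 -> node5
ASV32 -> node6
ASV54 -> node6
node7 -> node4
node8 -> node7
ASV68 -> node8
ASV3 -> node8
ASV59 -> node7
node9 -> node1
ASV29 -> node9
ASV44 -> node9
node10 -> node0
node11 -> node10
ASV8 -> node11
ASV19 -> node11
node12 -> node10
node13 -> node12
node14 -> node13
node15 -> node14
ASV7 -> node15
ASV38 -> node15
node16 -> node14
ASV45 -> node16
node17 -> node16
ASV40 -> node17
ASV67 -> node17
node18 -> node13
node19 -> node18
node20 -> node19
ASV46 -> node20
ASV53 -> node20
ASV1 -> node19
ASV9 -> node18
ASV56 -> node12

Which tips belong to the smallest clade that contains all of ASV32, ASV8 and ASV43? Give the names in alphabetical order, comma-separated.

ASV1, ASV19, ASV29, ASV3, ASV32, ASV38, ASV40, ASV42, ASV43, ASV44, ASV45, ASV46, ASV53, ASV54, ASV56, ASV59, ASV64, ASV67, ASV68, ASV7, ASV8, ASV9

Tracing ASV32: it sits inside (ASV32,ASV54).
Tracing ASV8: it sits inside (ASV8,ASV19).
Tracing ASV43: it sits inside (ASV43,((ASV64,(ASV32,ASV54)),((ASV68,ASV3),ASV59))).
The smallest clade enclosing all 3 is the whole tree (their MRCA is the root), so the answer is all 22 tips in alphabetical order.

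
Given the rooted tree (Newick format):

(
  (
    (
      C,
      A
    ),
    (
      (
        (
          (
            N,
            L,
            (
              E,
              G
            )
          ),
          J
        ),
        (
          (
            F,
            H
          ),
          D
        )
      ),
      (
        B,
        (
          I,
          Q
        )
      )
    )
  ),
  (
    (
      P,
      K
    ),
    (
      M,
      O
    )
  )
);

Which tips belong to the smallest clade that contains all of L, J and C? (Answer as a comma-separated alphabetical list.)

A, B, C, D, E, F, G, H, I, J, L, N, Q

Tracing L: it sits inside (N,L,(E,G)).
Tracing J: it sits inside ((N,L,(E,G)),J).
Tracing C: it sits inside (C,A).
The smallest clade enclosing all 3 is ((C,A),((((N,L,(E,G)),J),((F,H),D)),(B,(I,Q)))); the answer is its 13 terminal taxa in alphabetical order.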